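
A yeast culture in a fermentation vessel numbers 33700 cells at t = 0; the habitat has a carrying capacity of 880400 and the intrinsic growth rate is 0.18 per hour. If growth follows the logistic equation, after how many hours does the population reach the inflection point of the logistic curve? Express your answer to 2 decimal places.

17.91 hours

Logistic growth is fastest at N = K/2 = 440200.
A = (K − N₀)/N₀ = 25.125. Set K/(1 + A·e^(−rt)) = K/2 → A·e^(−rt) = 1.
e^(−0.18t) = 1/25.125 = 0.0398016, so t = ln(25.125)/0.18 = 3.2238/0.18 = 17.91.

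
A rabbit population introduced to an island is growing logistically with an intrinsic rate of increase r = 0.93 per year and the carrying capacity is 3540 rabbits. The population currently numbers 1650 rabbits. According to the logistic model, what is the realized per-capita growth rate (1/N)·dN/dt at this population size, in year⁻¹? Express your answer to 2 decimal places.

0.50 per year

(1/N)·dN/dt = r(1 − N/K) = 0.93 × (1 − 1650/3540).
= 0.93 × 0.5339 = 0.49653.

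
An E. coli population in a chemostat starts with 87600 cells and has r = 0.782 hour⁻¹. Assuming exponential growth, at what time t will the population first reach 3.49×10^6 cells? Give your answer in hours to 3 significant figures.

Set N₀·e^(rt) = 3.49×10^6: e^(0.782·t) = 3.49×10^6/87600 = 39.84.
0.782·t = ln(39.84) = 3.6849, so t = 3.6849/0.782 = 4.7121.

4.71 hours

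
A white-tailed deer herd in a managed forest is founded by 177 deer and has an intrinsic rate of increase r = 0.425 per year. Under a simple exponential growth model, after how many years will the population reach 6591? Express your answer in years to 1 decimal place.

8.5 years

Set N₀·e^(rt) = 6591: e^(0.425·t) = 6591/177 = 37.237.
0.425·t = ln(37.237) = 3.6173, so t = 3.6173/0.425 = 8.5113.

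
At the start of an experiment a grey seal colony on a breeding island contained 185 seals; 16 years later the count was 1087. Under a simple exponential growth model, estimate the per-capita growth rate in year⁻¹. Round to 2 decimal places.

From N(t) = N₀·e^(rt): e^(r·16) = 1087/185 = 5.8757.
r·16 = ln(5.8757) = 1.7708, so r = 1.7708/16 = 0.11068.

0.11 per year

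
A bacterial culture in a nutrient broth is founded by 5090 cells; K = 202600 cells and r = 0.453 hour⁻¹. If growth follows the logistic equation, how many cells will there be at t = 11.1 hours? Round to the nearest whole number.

A = (K − N₀)/N₀ = (202600 − 5090)/5090 = 38.804.
N(t) = K/(1 + A·e^(−rt)) = 202600/(1 + 38.804×e^(−0.453×11.1)).
e^(−5.028) = 0.0065499; denominator = 1 + 38.804×0.0065499 = 1.2542.
N = 202600/1.2542 = 161542.

161542 cells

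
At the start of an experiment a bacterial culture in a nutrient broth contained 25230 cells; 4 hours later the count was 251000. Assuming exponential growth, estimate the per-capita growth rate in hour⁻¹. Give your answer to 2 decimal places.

From N(t) = N₀·e^(rt): e^(r·4) = 251000/25230 = 9.9485.
r·4 = ln(9.9485) = 2.2974, so r = 2.2974/4 = 0.57435.

0.57 per hour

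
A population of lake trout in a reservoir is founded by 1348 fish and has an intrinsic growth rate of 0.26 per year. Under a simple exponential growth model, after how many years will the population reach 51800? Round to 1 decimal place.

14.0 years

Set N₀·e^(rt) = 51800: e^(0.26·t) = 51800/1348 = 38.427.
0.26·t = ln(38.427) = 3.6488, so t = 3.6488/0.26 = 14.034.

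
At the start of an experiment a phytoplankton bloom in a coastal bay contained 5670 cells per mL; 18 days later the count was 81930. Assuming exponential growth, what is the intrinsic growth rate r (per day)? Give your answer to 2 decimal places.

0.15 per day

From N(t) = N₀·e^(rt): e^(r·18) = 81930/5670 = 14.45.
r·18 = ln(14.45) = 2.6707, so r = 2.6707/18 = 0.14837.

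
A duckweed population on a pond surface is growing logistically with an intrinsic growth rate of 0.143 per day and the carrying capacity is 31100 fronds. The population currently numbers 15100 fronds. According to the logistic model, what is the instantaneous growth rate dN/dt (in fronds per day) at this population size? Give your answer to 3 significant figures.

dN/dt = rN(1 − N/K) = 0.143 × 15100 × (1 − 15100/31100).
1 − 15100/31100 = 0.51447; dN/dt = 0.143 × 15100 × 0.51447 = 1110.9.

1110 fronds per day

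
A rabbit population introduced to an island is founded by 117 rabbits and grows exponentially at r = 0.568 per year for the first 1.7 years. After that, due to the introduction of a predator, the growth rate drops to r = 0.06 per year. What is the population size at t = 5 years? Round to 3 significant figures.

Phase 1: N(1.7) = 117·e^(0.568×1.7) = 117·e^0.9656 = 307.284.
Phase 2 runs for 5 − 1.7 = 3.3 years at r = 0.06.
N(5) = 307.284·e^(0.06×3.3) = 307.284·e^0.198 = 374.568.

375 rabbits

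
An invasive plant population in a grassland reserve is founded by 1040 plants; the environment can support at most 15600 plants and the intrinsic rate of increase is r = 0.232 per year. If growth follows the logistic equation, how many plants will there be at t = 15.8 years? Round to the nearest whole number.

11485 plants

A = (K − N₀)/N₀ = (15600 − 1040)/1040 = 14.
N(t) = K/(1 + A·e^(−rt)) = 15600/(1 + 14×e^(−0.232×15.8)).
e^(−3.666) = 0.025589; denominator = 1 + 14×0.025589 = 1.3582.
N = 15600/1.3582 = 11485.4.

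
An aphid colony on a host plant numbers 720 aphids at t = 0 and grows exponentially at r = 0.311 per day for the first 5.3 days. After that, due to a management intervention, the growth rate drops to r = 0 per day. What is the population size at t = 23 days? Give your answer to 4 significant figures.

3743 aphids

Phase 1: N(5.3) = 720·e^(0.311×5.3) = 720·e^1.648 = 3742.66.
Phase 2 runs for 23 − 5.3 = 17.7 days at r = 0.
N(23) = 3742.66·e^(0×17.7) = 3742.66·e^-0 = 3742.66.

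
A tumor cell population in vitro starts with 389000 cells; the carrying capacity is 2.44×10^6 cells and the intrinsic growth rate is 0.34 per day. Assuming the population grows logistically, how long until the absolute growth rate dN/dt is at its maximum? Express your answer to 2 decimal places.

4.89 days

Logistic growth is fastest at N = K/2 = 1.22×10^6.
A = (K − N₀)/N₀ = 5.2725. Set K/(1 + A·e^(−rt)) = K/2 → A·e^(−rt) = 1.
e^(−0.34t) = 1/5.2725 = 0.189664, so t = ln(5.2725)/0.34 = 1.6625/0.34 = 4.8897.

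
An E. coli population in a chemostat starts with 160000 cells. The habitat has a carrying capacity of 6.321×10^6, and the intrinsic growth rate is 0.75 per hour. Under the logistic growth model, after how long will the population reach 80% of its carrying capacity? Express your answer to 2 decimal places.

A = (K − N₀)/N₀ = (6.321×10^6 − 160000)/160000 = 38.506.
Solve 6.321×10^6/(1 + 38.506·e^(−0.75t)) = 5.0568×10^6: 1 + 38.506·e^(−0.75t) = 1.25, so e^(−0.75t) = 0.00649245.
−0.75·t = ln(0.00649245) = -5.0371, so t = 5.0371/0.75 = 6.7162.

6.72 hours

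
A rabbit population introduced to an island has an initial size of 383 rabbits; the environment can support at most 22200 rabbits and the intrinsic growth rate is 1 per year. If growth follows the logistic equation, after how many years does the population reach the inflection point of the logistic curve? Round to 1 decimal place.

4.0 years

Logistic growth is fastest at N = K/2 = 11100.
A = (K − N₀)/N₀ = 56.963. Set K/(1 + A·e^(−rt)) = K/2 → A·e^(−rt) = 1.
e^(−1t) = 1/56.963 = 0.0175551, so t = ln(56.963)/1 = 4.0424/1 = 4.0424.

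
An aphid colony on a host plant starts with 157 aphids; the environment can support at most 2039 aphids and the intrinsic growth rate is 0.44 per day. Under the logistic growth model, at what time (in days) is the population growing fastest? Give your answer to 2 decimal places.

Logistic growth is fastest at N = K/2 = 1019.5.
A = (K − N₀)/N₀ = 11.987. Set K/(1 + A·e^(−rt)) = K/2 → A·e^(−rt) = 1.
e^(−0.44t) = 1/11.987 = 0.0834219, so t = ln(11.987)/0.44 = 2.4838/0.44 = 5.6451.

5.65 days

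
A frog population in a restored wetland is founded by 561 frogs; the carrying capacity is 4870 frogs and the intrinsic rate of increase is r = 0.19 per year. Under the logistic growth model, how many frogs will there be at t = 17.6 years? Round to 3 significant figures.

A = (K − N₀)/N₀ = (4870 − 561)/561 = 7.6809.
N(t) = K/(1 + A·e^(−rt)) = 4870/(1 + 7.6809×e^(−0.19×17.6)).
e^(−3.344) = 0.035295; denominator = 1 + 7.6809×0.035295 = 1.2711.
N = 4870/1.2711 = 3831.32.

3830 frogs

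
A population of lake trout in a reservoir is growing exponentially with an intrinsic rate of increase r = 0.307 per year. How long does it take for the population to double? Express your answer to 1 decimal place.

Doubling time t_d = ln(2)/r = 0.6931/0.307 = 2.2578.

2.3 years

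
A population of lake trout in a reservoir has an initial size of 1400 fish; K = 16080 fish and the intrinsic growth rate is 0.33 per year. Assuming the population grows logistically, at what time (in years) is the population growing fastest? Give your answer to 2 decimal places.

Logistic growth is fastest at N = K/2 = 8040.
A = (K − N₀)/N₀ = 10.486. Set K/(1 + A·e^(−rt)) = K/2 → A·e^(−rt) = 1.
e^(−0.33t) = 1/10.486 = 0.0953678, so t = ln(10.486)/0.33 = 2.35/0.33 = 7.1213.

7.12 years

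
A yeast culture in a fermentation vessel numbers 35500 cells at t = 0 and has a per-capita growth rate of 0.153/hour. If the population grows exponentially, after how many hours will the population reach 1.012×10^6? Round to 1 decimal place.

21.9 hours

Set N₀·e^(rt) = 1.012×10^6: e^(0.153·t) = 1.012×10^6/35500 = 28.507.
0.153·t = ln(28.507) = 3.3502, so t = 3.3502/0.153 = 21.896.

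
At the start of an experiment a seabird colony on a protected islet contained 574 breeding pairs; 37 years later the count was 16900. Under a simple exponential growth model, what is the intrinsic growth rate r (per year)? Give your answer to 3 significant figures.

0.0914 per year

From N(t) = N₀·e^(rt): e^(r·37) = 16900/574 = 29.443.
r·37 = ln(29.443) = 3.3824, so r = 3.3824/37 = 0.091417.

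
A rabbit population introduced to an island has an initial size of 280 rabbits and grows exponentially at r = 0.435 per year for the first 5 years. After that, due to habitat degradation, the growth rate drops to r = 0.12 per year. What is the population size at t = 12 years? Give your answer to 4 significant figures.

Phase 1: N(5) = 280·e^(0.435×5) = 280·e^2.175 = 2464.61.
Phase 2 runs for 12 − 5 = 7 years at r = 0.12.
N(12) = 2464.61·e^(0.12×7) = 2464.61·e^0.84 = 5708.95.

5709 rabbits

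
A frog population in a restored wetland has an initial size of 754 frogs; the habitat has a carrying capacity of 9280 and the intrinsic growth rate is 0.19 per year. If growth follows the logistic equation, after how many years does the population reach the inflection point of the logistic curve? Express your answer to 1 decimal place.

Logistic growth is fastest at N = K/2 = 4640.
A = (K − N₀)/N₀ = 11.308. Set K/(1 + A·e^(−rt)) = K/2 → A·e^(−rt) = 1.
e^(−0.19t) = 1/11.308 = 0.0884354, so t = ln(11.308)/0.19 = 2.4255/0.19 = 12.766.

12.8 years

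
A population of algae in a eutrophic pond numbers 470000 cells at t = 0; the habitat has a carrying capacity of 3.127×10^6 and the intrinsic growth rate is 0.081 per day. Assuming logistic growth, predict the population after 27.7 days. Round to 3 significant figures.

1950000 cells

A = (K − N₀)/N₀ = (3.127×10^6 − 470000)/470000 = 5.6532.
N(t) = K/(1 + A·e^(−rt)) = 3.127×10^6/(1 + 5.6532×e^(−0.081×27.7)).
e^(−2.244) = 0.10607; denominator = 1 + 5.6532×0.10607 = 1.5996.
N = 3.127×10^6/1.5996 = 1.954854×10^6.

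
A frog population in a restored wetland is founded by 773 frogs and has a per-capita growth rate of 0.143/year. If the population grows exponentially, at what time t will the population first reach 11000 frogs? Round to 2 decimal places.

18.57 years

Set N₀·e^(rt) = 11000: e^(0.143·t) = 11000/773 = 14.23.
0.143·t = ln(14.23) = 2.6554, so t = 2.6554/0.143 = 18.569.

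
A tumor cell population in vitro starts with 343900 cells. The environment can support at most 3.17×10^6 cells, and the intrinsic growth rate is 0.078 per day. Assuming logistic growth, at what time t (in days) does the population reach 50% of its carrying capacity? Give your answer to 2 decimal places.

A = (K − N₀)/N₀ = (3.17×10^6 − 343900)/343900 = 8.2178.
Solve 3.17×10^6/(1 + 8.2178·e^(−0.078t)) = 1.585×10^6: 1 + 8.2178·e^(−0.078t) = 2, so e^(−0.078t) = 0.121687.
−0.078·t = ln(0.121687) = -2.1063, so t = 2.1063/0.078 = 27.004.

27.00 days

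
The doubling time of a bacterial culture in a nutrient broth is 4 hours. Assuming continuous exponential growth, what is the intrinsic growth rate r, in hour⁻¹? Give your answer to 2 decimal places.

r = ln(2)/t_d = 0.6931/4 = 0.17329.

0.17 per hour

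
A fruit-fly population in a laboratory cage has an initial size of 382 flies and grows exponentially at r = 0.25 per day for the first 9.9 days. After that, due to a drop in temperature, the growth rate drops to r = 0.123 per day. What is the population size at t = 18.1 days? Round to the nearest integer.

12444 flies

Phase 1: N(9.9) = 382·e^(0.25×9.9) = 382·e^2.475 = 4538.81.
Phase 2 runs for 18.1 − 9.9 = 8.2 days at r = 0.123.
N(18.1) = 4538.81·e^(0.123×8.2) = 4538.81·e^1.009 = 12444.3.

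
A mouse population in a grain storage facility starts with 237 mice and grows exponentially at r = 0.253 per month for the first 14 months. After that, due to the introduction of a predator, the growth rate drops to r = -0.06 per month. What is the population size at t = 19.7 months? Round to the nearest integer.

5814 mice

Phase 1: N(14) = 237·e^(0.253×14) = 237·e^3.542 = 8185.01.
Phase 2 runs for 19.7 − 14 = 5.7 months at r = -0.06.
N(19.7) = 8185.01·e^(-0.06×5.7) = 8185.01·e^-0.342 = 5814.21.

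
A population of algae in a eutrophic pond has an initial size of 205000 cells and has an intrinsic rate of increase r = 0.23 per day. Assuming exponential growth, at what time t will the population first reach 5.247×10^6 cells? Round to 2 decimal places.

14.10 days

Set N₀·e^(rt) = 5.247×10^6: e^(0.23·t) = 5.247×10^6/205000 = 25.595.
0.23·t = ln(25.595) = 3.2424, so t = 3.2424/0.23 = 14.097.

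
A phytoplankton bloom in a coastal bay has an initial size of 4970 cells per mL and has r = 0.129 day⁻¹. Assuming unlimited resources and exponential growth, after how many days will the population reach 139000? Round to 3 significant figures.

25.8 days

Set N₀·e^(rt) = 139000: e^(0.129·t) = 139000/4970 = 27.968.
0.129·t = ln(27.968) = 3.3311, so t = 3.3311/0.129 = 25.822.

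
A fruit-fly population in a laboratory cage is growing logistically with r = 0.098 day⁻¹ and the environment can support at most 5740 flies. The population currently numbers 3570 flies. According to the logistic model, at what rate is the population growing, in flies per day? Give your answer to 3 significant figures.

132 flies per day

dN/dt = rN(1 − N/K) = 0.098 × 3570 × (1 − 3570/5740).
1 − 3570/5740 = 0.37805; dN/dt = 0.098 × 3570 × 0.37805 = 132.26.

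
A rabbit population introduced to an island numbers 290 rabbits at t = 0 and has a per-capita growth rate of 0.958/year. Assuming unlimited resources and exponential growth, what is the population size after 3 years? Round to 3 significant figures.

5140 rabbits

N(t) = N₀·e^(rt) = 290 × e^(0.958×3) = 290 × e^2.874.
e^2.874 ≈ 17.708, so N ≈ 290 × 17.708 = 5135.24.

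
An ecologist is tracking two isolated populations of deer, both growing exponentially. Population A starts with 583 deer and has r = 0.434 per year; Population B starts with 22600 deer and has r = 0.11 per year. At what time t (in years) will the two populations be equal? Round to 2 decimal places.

Set 583·e^(0.434t) = 22600·e^(0.11t).
e^((0.434 − 0.11)t) = 22600/583 → e^(0.324·t) = 38.765.
0.324·t = ln(38.765) = 3.6575, so t = 3.6575/0.324 = 11.289.

11.29 years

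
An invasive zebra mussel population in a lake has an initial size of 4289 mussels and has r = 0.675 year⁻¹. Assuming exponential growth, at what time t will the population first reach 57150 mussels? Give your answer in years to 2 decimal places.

Set N₀·e^(rt) = 57150: e^(0.675·t) = 57150/4289 = 13.325.
0.675·t = ln(13.325) = 2.5896, so t = 2.5896/0.675 = 3.8365.

3.84 years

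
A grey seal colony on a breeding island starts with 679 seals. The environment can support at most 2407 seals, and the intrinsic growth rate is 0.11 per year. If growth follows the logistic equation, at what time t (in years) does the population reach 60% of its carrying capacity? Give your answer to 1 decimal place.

A = (K − N₀)/N₀ = (2407 − 679)/679 = 2.5449.
Solve 2407/(1 + 2.5449·e^(−0.11t)) = 1444.2: 1 + 2.5449·e^(−0.11t) = 1.6667, so e^(−0.11t) = 0.26196.
−0.11·t = ln(0.26196) = -1.3396, so t = 1.3396/0.11 = 12.178.

12.2 years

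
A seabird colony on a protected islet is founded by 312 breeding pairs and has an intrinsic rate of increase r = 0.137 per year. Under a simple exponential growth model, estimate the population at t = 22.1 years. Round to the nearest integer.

6443 breeding pairs

N(t) = N₀·e^(rt) = 312 × e^(0.137×22.1) = 312 × e^3.028.
e^3.028 ≈ 20.65, so N ≈ 312 × 20.65 = 6442.7.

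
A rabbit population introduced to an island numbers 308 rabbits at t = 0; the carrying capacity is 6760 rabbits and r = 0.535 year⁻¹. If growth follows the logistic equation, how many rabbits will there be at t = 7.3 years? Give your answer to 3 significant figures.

4750 rabbits

A = (K − N₀)/N₀ = (6760 − 308)/308 = 20.948.
N(t) = K/(1 + A·e^(−rt)) = 6760/(1 + 20.948×e^(−0.535×7.3)).
e^(−3.905) = 0.020131; denominator = 1 + 20.948×0.020131 = 1.4217.
N = 6760/1.4217 = 4754.86.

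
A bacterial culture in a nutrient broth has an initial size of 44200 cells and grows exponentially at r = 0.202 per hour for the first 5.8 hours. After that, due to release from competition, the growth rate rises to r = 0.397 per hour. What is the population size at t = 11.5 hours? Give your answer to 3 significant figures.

Phase 1: N(5.8) = 44200·e^(0.202×5.8) = 44200·e^1.172 = 142640.
Phase 2 runs for 11.5 − 5.8 = 5.7 hours at r = 0.397.
N(11.5) = 142640·e^(0.397×5.7) = 142640·e^2.263 = 1.370903×10^6.

1370000 cells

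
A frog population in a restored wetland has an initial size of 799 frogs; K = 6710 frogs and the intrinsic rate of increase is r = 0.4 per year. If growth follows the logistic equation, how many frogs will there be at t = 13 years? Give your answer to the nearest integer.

6447 frogs

A = (K − N₀)/N₀ = (6710 − 799)/799 = 7.398.
N(t) = K/(1 + A·e^(−rt)) = 6710/(1 + 7.398×e^(−0.4×13)).
e^(−5.2) = 0.0055166; denominator = 1 + 7.398×0.0055166 = 1.0408.
N = 6710/1.0408 = 6446.89.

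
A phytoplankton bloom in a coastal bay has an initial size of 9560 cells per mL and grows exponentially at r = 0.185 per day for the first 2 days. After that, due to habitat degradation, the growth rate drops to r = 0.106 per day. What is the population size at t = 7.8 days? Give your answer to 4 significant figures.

Phase 1: N(2) = 9560·e^(0.185×2) = 9560·e^0.37 = 13840.3.
Phase 2 runs for 7.8 − 2 = 5.8 days at r = 0.106.
N(7.8) = 13840.3·e^(0.106×5.8) = 13840.3·e^0.6148 = 25594.8.

25590 cells per mL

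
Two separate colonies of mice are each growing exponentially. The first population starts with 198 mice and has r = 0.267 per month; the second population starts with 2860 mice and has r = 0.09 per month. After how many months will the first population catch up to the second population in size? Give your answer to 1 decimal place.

15.1 months

Set 198·e^(0.267t) = 2860·e^(0.09t).
e^((0.267 − 0.09)t) = 2860/198 → e^(0.177·t) = 14.444.
0.177·t = ln(14.444) = 2.6703, so t = 2.6703/0.177 = 15.086.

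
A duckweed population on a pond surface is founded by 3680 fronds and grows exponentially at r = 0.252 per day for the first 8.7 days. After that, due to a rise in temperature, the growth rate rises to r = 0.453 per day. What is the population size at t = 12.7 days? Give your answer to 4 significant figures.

201800 fronds

Phase 1: N(8.7) = 3680·e^(0.252×8.7) = 3680·e^2.192 = 32960.6.
Phase 2 runs for 12.7 − 8.7 = 4 days at r = 0.453.
N(12.7) = 32960.6·e^(0.453×4) = 32960.6·e^1.812 = 201807.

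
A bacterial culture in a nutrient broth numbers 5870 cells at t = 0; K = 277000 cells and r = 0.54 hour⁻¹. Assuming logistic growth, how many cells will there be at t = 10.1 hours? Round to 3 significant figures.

231000 cells

A = (K − N₀)/N₀ = (277000 − 5870)/5870 = 46.189.
N(t) = K/(1 + A·e^(−rt)) = 277000/(1 + 46.189×e^(−0.54×10.1)).
e^(−5.454) = 0.0042792; denominator = 1 + 46.189×0.0042792 = 1.1977.
N = 277000/1.1977 = 231286.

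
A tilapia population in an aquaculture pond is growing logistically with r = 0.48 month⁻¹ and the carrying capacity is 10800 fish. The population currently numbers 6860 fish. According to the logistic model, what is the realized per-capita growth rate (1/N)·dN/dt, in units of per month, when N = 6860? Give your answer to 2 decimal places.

0.18 per month

(1/N)·dN/dt = r(1 − N/K) = 0.48 × (1 − 6860/10800).
= 0.48 × 0.36481 = 0.17511.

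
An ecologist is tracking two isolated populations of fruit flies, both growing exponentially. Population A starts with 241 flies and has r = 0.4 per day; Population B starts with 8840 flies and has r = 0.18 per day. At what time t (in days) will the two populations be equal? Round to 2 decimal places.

16.37 days

Set 241·e^(0.4t) = 8840·e^(0.18t).
e^((0.4 − 0.18)t) = 8840/241 → e^(0.22·t) = 36.68.
0.22·t = ln(36.68) = 3.6022, so t = 3.6022/0.22 = 16.374.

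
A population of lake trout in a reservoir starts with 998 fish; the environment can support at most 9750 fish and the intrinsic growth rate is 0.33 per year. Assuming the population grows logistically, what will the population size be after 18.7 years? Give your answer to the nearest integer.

9575 fish

A = (K − N₀)/N₀ = (9750 − 998)/998 = 8.7695.
N(t) = K/(1 + A·e^(−rt)) = 9750/(1 + 8.7695×e^(−0.33×18.7)).
e^(−6.171) = 0.0020891; denominator = 1 + 8.7695×0.0020891 = 1.0183.
N = 9750/1.0183 = 9574.59.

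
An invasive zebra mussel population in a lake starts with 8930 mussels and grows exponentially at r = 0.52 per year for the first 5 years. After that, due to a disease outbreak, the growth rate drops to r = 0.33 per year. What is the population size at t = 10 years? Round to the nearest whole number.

626041 mussels

Phase 1: N(5) = 8930·e^(0.52×5) = 8930·e^2.6 = 120231.
Phase 2 runs for 10 − 5 = 5 years at r = 0.33.
N(10) = 120231·e^(0.33×5) = 120231·e^1.65 = 626041.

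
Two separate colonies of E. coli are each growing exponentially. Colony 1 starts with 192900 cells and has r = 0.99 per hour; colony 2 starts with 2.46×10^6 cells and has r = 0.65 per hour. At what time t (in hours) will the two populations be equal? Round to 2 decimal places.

Set 192900·e^(0.99t) = 2.46×10^6·e^(0.65t).
e^((0.99 − 0.65)t) = 2.46×10^6/192900 → e^(0.34·t) = 12.753.
0.34·t = ln(12.753) = 2.5457, so t = 2.5457/0.34 = 7.4875.

7.49 hours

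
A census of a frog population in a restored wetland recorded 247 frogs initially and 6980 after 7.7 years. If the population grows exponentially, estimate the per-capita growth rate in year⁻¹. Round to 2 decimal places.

0.43 per year

From N(t) = N₀·e^(rt): e^(r·7.7) = 6980/247 = 28.259.
r·7.7 = ln(28.259) = 3.3414, so r = 3.3414/7.7 = 0.43395.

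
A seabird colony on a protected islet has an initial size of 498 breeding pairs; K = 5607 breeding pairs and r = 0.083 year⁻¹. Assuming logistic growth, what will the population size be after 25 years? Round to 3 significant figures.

2450 breeding pairs

A = (K − N₀)/N₀ = (5607 − 498)/498 = 10.259.
N(t) = K/(1 + A·e^(−rt)) = 5607/(1 + 10.259×e^(−0.083×25)).
e^(−2.075) = 0.12556; denominator = 1 + 10.259×0.12556 = 2.2881.
N = 5607/2.2881 = 2450.52.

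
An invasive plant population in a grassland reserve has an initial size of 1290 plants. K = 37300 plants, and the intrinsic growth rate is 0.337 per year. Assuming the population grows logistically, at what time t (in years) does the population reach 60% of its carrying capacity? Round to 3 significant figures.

11.1 years

A = (K − N₀)/N₀ = (37300 − 1290)/1290 = 27.915.
Solve 37300/(1 + 27.915·e^(−0.337t)) = 22380: 1 + 27.915·e^(−0.337t) = 1.6667, so e^(−0.337t) = 0.0238823.
−0.337·t = ln(0.0238823) = -3.7346, so t = 3.7346/0.337 = 11.082.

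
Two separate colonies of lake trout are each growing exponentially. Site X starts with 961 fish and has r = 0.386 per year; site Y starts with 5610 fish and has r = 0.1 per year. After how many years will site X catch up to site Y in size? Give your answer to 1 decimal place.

6.2 years

Set 961·e^(0.386t) = 5610·e^(0.1t).
e^((0.386 − 0.1)t) = 5610/961 → e^(0.286·t) = 5.8377.
0.286·t = ln(5.8377) = 1.7643, so t = 1.7643/0.286 = 6.169.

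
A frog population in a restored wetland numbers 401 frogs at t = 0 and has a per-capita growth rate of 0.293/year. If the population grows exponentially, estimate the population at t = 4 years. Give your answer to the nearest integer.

N(t) = N₀·e^(rt) = 401 × e^(0.293×4) = 401 × e^1.172.
e^1.172 ≈ 3.2284, so N ≈ 401 × 3.2284 = 1294.61.

1295 frogs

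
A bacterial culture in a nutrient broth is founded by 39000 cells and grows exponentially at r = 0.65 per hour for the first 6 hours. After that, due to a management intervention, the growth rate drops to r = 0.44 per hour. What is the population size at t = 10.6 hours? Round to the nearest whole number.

14582269 cells

Phase 1: N(6) = 39000·e^(0.65×6) = 39000·e^3.9 = 1.926696×10^6.
Phase 2 runs for 10.6 − 6 = 4.6 hours at r = 0.44.
N(10.6) = 1.926696×10^6·e^(0.44×4.6) = 1.926696×10^6·e^2.024 = 1.458227×10^7.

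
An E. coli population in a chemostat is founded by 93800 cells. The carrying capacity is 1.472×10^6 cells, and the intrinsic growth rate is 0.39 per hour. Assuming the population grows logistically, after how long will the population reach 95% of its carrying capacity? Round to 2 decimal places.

A = (K − N₀)/N₀ = (1.472×10^6 − 93800)/93800 = 14.693.
Solve 1.472×10^6/(1 + 14.693·e^(−0.39t)) = 1.3984×10^6: 1 + 14.693·e^(−0.39t) = 1.0526, so e^(−0.39t) = 0.00358209.
−0.39·t = ln(0.00358209) = -5.6318, so t = 5.6318/0.39 = 14.441.

14.44 hours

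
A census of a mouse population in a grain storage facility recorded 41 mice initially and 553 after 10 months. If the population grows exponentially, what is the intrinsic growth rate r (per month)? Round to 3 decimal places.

0.260 per month

From N(t) = N₀·e^(rt): e^(r·10) = 553/41 = 13.488.
r·10 = ln(13.488) = 2.6018, so r = 2.6018/10 = 0.26018.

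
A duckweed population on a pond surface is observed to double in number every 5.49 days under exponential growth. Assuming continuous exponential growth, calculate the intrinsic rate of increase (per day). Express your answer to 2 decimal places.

0.13 per day

r = ln(2)/t_d = 0.6931/5.49 = 0.12626.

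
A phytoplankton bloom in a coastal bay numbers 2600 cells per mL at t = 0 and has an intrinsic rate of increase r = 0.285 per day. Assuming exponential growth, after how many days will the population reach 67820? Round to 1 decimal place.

Set N₀·e^(rt) = 67820: e^(0.285·t) = 67820/2600 = 26.085.
0.285·t = ln(26.085) = 3.2613, so t = 3.2613/0.285 = 11.443.

11.4 days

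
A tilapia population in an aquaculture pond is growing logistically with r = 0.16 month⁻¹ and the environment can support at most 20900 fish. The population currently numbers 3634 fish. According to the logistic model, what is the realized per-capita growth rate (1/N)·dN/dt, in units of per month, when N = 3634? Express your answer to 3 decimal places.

(1/N)·dN/dt = r(1 − N/K) = 0.16 × (1 − 3634/20900).
= 0.16 × 0.82612 = 0.13218.

0.132 per month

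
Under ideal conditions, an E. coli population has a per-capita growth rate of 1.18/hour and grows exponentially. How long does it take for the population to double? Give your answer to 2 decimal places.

0.59 hours

Doubling time t_d = ln(2)/r = 0.6931/1.18 = 0.58741.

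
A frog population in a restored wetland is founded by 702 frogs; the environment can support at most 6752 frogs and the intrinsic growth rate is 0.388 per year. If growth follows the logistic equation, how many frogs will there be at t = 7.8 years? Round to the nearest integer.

A = (K − N₀)/N₀ = (6752 − 702)/702 = 8.6182.
N(t) = K/(1 + A·e^(−rt)) = 6752/(1 + 8.6182×e^(−0.388×7.8)).
e^(−3.026) = 0.04849; denominator = 1 + 8.6182×0.04849 = 1.4179.
N = 6752/1.4179 = 4761.98.

4762 frogs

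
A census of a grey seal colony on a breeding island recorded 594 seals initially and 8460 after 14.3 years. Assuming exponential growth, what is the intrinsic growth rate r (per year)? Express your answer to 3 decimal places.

From N(t) = N₀·e^(rt): e^(r·14.3) = 8460/594 = 14.242.
r·14.3 = ln(14.242) = 2.6562, so r = 2.6562/14.3 = 0.18575.

0.186 per year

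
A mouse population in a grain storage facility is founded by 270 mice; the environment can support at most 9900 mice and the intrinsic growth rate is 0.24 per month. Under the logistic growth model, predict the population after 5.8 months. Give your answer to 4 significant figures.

1003 mice

A = (K − N₀)/N₀ = (9900 − 270)/270 = 35.667.
N(t) = K/(1 + A·e^(−rt)) = 9900/(1 + 35.667×e^(−0.24×5.8)).
e^(−1.392) = 0.24858; denominator = 1 + 35.667×0.24858 = 9.8659.
N = 9900/9.8659 = 1003.45.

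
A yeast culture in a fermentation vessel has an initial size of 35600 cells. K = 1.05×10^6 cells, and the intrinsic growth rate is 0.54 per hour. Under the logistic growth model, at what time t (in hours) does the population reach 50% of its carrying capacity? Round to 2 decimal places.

6.20 hours

A = (K − N₀)/N₀ = (1.05×10^6 − 35600)/35600 = 28.494.
Solve 1.05×10^6/(1 + 28.494·e^(−0.54t)) = 525000: 1 + 28.494·e^(−0.54t) = 2, so e^(−0.54t) = 0.0350946.
−0.54·t = ln(0.0350946) = -3.3497, so t = 3.3497/0.54 = 6.2032.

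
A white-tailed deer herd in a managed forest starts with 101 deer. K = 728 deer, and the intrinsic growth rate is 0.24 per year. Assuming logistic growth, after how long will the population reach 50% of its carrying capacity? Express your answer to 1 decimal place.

A = (K − N₀)/N₀ = (728 − 101)/101 = 6.2079.
Solve 728/(1 + 6.2079·e^(−0.24t)) = 364: 1 + 6.2079·e^(−0.24t) = 2, so e^(−0.24t) = 0.161085.
−0.24·t = ln(0.161085) = -1.8258, so t = 1.8258/0.24 = 7.6076.

7.6 years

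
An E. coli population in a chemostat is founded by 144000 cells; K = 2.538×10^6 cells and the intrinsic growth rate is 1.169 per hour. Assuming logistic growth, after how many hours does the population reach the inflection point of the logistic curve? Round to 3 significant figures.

Logistic growth is fastest at N = K/2 = 1.269×10^6.
A = (K − N₀)/N₀ = 16.625. Set K/(1 + A·e^(−rt)) = K/2 → A·e^(−rt) = 1.
e^(−1.169t) = 1/16.625 = 0.0601504, so t = ln(16.625)/1.169 = 2.8109/1.169 = 2.4045.

2.40 hours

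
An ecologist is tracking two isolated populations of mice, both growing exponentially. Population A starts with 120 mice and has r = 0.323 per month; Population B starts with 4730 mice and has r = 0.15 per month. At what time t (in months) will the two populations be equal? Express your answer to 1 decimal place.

Set 120·e^(0.323t) = 4730·e^(0.15t).
e^((0.323 − 0.15)t) = 4730/120 → e^(0.173·t) = 39.417.
0.173·t = ln(39.417) = 3.6742, so t = 3.6742/0.173 = 21.238.

21.2 months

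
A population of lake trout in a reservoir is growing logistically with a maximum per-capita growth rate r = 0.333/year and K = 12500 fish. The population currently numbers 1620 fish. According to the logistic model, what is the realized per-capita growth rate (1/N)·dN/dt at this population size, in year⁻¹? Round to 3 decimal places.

0.290 per year

(1/N)·dN/dt = r(1 − N/K) = 0.333 × (1 − 1620/12500).
= 0.333 × 0.8704 = 0.28984.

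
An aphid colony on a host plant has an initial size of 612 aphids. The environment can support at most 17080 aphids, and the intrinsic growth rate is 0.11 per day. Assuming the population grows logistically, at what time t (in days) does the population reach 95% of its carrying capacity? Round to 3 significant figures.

A = (K − N₀)/N₀ = (17080 − 612)/612 = 26.908.
Solve 17080/(1 + 26.908·e^(−0.11t)) = 16226: 1 + 26.908·e^(−0.11t) = 1.0526, so e^(−0.11t) = 0.00195595.
−0.11·t = ln(0.00195595) = -6.2369, so t = 6.2369/0.11 = 56.699.

56.7 days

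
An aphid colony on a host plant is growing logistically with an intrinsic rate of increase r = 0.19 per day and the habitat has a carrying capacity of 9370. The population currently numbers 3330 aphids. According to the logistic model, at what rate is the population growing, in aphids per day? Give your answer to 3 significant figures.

dN/dt = rN(1 − N/K) = 0.19 × 3330 × (1 − 3330/9370).
1 − 3330/9370 = 0.64461; dN/dt = 0.19 × 3330 × 0.64461 = 407.85.

408 aphids per day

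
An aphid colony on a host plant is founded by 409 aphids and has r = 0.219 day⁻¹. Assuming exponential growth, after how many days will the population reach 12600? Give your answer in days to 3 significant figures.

Set N₀·e^(rt) = 12600: e^(0.219·t) = 12600/409 = 30.807.
0.219·t = ln(30.807) = 3.4277, so t = 3.4277/0.219 = 15.652.

15.7 days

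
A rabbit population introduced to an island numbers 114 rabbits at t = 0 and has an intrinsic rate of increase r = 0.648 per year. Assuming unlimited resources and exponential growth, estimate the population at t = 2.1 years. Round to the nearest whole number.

N(t) = N₀·e^(rt) = 114 × e^(0.648×2.1) = 114 × e^1.361.
e^1.361 ≈ 3.8993, so N ≈ 114 × 3.8993 = 444.522.

445 rabbits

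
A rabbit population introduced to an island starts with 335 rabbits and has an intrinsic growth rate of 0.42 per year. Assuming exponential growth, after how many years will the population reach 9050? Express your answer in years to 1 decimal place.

7.8 years

Set N₀·e^(rt) = 9050: e^(0.42·t) = 9050/335 = 27.015.
0.42·t = ln(27.015) = 3.2964, so t = 3.2964/0.42 = 7.8485.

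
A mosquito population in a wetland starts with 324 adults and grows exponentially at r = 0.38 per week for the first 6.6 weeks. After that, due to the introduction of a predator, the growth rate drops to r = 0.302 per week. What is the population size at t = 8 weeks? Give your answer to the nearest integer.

6073 adults

Phase 1: N(6.6) = 324·e^(0.38×6.6) = 324·e^2.508 = 3978.83.
Phase 2 runs for 8 − 6.6 = 1.4 weeks at r = 0.302.
N(8) = 3978.83·e^(0.302×1.4) = 3978.83·e^0.4228 = 6072.61.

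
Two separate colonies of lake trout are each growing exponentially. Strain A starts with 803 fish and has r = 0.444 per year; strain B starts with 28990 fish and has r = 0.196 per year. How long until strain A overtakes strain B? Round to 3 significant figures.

14.5 years

Set 803·e^(0.444t) = 28990·e^(0.196t).
e^((0.444 − 0.196)t) = 28990/803 → e^(0.248·t) = 36.102.
0.248·t = ln(36.102) = 3.5864, so t = 3.5864/0.248 = 14.461.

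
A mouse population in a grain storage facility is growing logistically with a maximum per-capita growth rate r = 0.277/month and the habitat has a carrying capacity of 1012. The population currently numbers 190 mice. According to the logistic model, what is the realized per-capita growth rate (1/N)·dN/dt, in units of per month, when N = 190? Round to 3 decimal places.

0.225 per month

(1/N)·dN/dt = r(1 − N/K) = 0.277 × (1 − 190/1012).
= 0.277 × 0.81225 = 0.22499.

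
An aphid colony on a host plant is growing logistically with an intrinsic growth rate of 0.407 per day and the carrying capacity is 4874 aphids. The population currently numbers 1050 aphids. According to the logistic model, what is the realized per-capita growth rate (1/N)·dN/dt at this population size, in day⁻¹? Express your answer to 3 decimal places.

0.319 per day

(1/N)·dN/dt = r(1 − N/K) = 0.407 × (1 − 1050/4874).
= 0.407 × 0.78457 = 0.31932.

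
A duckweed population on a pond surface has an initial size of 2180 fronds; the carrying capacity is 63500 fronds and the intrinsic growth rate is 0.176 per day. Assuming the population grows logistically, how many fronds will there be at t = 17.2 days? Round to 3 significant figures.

A = (K − N₀)/N₀ = (63500 − 2180)/2180 = 28.128.
N(t) = K/(1 + A·e^(−rt)) = 63500/(1 + 28.128×e^(−0.176×17.2)).
e^(−3.027) = 0.048451; denominator = 1 + 28.128×0.048451 = 2.3629.
N = 63500/2.3629 = 26874.3.

26900 fronds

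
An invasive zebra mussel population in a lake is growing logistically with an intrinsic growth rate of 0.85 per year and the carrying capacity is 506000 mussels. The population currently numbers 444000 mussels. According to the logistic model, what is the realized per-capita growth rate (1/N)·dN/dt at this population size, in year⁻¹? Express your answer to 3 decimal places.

(1/N)·dN/dt = r(1 − N/K) = 0.85 × (1 − 444000/506000).
= 0.85 × 0.12253 = 0.10415.

0.104 per year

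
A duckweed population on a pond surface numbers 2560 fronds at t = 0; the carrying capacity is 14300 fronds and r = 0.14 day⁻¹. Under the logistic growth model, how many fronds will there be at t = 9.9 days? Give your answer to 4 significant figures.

6661 fronds

A = (K − N₀)/N₀ = (14300 − 2560)/2560 = 4.5859.
N(t) = K/(1 + A·e^(−rt)) = 14300/(1 + 4.5859×e^(−0.14×9.9)).
e^(−1.386) = 0.25007; denominator = 1 + 4.5859×0.25007 = 2.1468.
N = 14300/2.1468 = 6661.01.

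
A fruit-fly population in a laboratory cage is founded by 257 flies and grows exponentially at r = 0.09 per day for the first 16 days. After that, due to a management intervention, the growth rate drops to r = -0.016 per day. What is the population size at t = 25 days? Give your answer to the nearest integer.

Phase 1: N(16) = 257·e^(0.09×16) = 257·e^1.44 = 1084.72.
Phase 2 runs for 25 − 16 = 9 days at r = -0.016.
N(25) = 1084.72·e^(-0.016×9) = 1084.72·e^-0.144 = 939.245.

939 flies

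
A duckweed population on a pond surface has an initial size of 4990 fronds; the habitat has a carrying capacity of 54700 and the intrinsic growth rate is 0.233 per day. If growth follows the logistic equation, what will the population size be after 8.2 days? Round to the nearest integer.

A = (K − N₀)/N₀ = (54700 − 4990)/4990 = 9.9619.
N(t) = K/(1 + A·e^(−rt)) = 54700/(1 + 9.9619×e^(−0.233×8.2)).
e^(−1.911) = 0.14799; denominator = 1 + 9.9619×0.14799 = 2.4743.
N = 54700/2.4743 = 22107.4.

22107 fronds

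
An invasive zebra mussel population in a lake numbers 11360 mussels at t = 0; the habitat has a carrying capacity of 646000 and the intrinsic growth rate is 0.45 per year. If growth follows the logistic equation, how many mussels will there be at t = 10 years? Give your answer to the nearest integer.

A = (K − N₀)/N₀ = (646000 − 11360)/11360 = 55.866.
N(t) = K/(1 + A·e^(−rt)) = 646000/(1 + 55.866×e^(−0.45×10)).
e^(−4.5) = 0.011109; denominator = 1 + 55.866×0.011109 = 1.6206.
N = 646000/1.6206 = 398614.

398614 mussels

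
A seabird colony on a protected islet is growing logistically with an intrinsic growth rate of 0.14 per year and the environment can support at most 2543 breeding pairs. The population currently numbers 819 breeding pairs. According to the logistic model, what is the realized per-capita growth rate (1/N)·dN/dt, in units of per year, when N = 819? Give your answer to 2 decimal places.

(1/N)·dN/dt = r(1 − N/K) = 0.14 × (1 − 819/2543).
= 0.14 × 0.67794 = 0.094912.

0.09 per year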